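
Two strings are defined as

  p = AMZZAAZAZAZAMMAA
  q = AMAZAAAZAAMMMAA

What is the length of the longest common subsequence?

Match A [1,1], M [2,2], Z [4,4], A [5,5], A [6,6], A [8,7], Z [9,8], A [10,9], A [12,10], M [13,12], M [14,13], A [15,14], A [16,15] — 13 characters in the same relative order in both, and the DP table's final entry dp[16][15] is also 13, so no common subsequence is longer.

13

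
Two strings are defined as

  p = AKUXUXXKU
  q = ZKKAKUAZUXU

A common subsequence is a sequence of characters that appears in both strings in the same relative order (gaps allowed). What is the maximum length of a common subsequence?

Let dp[i][j] be the LCS length of the first i characters of p and the first j characters of q. dp[i][j] = dp[i-1][j-1]+1 when the i-th and j-th characters match, else max(dp[i-1][j], dp[i][j-1]).
    ·  Z  K  K  A  K  U  A  Z  U  X  U
 ·  0  0  0  0  0  0  0  0  0  0  0  0
 A  0  0  0  0  1  1  1  1  1  1  1  1
 K  0  0  1  1  1  2  2  2  2  2  2  2
 U  0  0  1  1  1  2  3  3  3  3  3  3
 X  0  0  1  1  1  2  3  3  3  3  4  4
 U  0  0  1  1  1  2  3  3  3  4  4  5
 X  0  0  1  1  1  2  3  3  3  4  5  5
 X  0  0  1  1  1  2  3  3  3  4  5  5
 K  0  0  1  2  2  2  3  3  3  4  5  5
 U  0  0  1  2  2  2  3  3  3  4  5  6
dp[9][11] = 6. One LCS (by backtracking along matches): AKUUXU.

6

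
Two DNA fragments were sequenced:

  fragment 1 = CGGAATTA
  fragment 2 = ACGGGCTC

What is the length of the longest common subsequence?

Let dp[i][j] be the LCS length of the first i bases of fragment 1 and the first j bases of fragment 2. dp[i][j] = dp[i-1][j-1]+1 when the i-th and j-th bases match, else max(dp[i-1][j], dp[i][j-1]).
    ·  A  C  G  G  G  C  T  C
 ·  0  0  0  0  0  0  0  0  0
 C  0  0  1  1  1  1  1  1  1
 G  0  0  1  2  2  2  2  2  2
 G  0  0  1  2  3  3  3  3  3
 A  0  1  1  2  3  3  3  3  3
 A  0  1  1  2  3  3  3  3  3
 T  0  1  1  2  3  3  3  4  4
 T  0  1  1  2  3  3  3  4  4
 A  0  1  1  2  3  3  3  4  4
dp[8][8] = 4. One LCS (by backtracking along matches): CGGT.

4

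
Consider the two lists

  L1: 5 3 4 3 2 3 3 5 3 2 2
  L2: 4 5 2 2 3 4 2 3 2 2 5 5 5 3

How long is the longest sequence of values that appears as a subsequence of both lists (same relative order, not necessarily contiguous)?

One common subsequence of length 7: 5 at L1[1]=L2[2] → 3 at L1[2]=L2[5] → 4 at L1[3]=L2[6] → 3 at L1[4]=L2[8] → 2 at L1[5]=L2[10] → 5 at L1[8]=L2[13] → 3 at L1[9]=L2[14], and the DP table's final entry dp[11][14] is also 7, so no common subsequence is longer.

7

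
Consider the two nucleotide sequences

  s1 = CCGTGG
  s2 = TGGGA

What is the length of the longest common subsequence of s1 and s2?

Let dp[i][j] be the LCS length of the first i bases of s1 and the first j bases of s2. dp[i][j] = dp[i-1][j-1]+1 when the i-th and j-th bases match, else max(dp[i-1][j], dp[i][j-1]).
    ·  T  G  G  G  A
 ·  0  0  0  0  0  0
 C  0  0  0  0  0  0
 C  0  0  0  0  0  0
 G  0  0  1  1  1  1
 T  0  1  1  1  1  1
 G  0  1  2  2  2  2
 G  0  1  2  3  3  3
dp[6][5] = 3. One LCS (by backtracking along matches): GGG.

3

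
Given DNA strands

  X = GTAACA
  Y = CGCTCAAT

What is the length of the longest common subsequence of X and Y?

Let dp[i][j] be the LCS length of the first i bases of X and the first j bases of Y. dp[i][j] = dp[i-1][j-1]+1 when the i-th and j-th bases match, else max(dp[i-1][j], dp[i][j-1]).
    ·  C  G  C  T  C  A  A  T
 ·  0  0  0  0  0  0  0  0  0
 G  0  0  1  1  1  1  1  1  1
 T  0  0  1  1  2  2  2  2  2
 A  0  0  1  1  2  2  3  3  3
 A  0  0  1  1  2  2  3  4  4
 C  0  1  1  2  2  3  3  4  4
 A  0  1  1  2  2  3  4  4  4
dp[6][8] = 4. One LCS (by backtracking along matches): GTAA.

4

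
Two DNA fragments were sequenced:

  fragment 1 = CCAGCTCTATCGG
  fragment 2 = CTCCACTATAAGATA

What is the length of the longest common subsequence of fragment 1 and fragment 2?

One common subsequence of length 8: C at fragment 1[1]=fragment 2[3], C at fragment 1[2]=fragment 2[4], A at fragment 1[3]=fragment 2[5], C at fragment 1[5]=fragment 2[6], T at fragment 1[6]=fragment 2[7], T at fragment 1[8]=fragment 2[9], A at fragment 1[9]=fragment 2[13], T at fragment 1[10]=fragment 2[14], and the DP table's final entry dp[13][15] is also 8, so no common subsequence is longer.

8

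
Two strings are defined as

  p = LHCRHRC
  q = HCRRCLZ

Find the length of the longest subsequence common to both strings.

5

Let dp[i][j] be the LCS length of the first i characters of p and the first j characters of q. dp[i][j] = dp[i-1][j-1]+1 when the i-th and j-th characters match, else max(dp[i-1][j], dp[i][j-1]).
    ·  H  C  R  R  C  L  Z
 ·  0  0  0  0  0  0  0  0
 L  0  0  0  0  0  0  1  1
 H  0  1  1  1  1  1  1  1
 C  0  1  2  2  2  2  2  2
 R  0  1  2  3  3  3  3  3
 H  0  1  2  3  3  3  3  3
 R  0  1  2  3  4  4  4  4
 C  0  1  2  3  4  5  5  5
dp[7][7] = 5. One LCS (by backtracking along matches): HCRRC.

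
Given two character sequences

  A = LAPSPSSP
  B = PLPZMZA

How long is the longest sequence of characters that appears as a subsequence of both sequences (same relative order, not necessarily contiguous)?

2

Taking L [1,2], then A [2,7] gives a common subsequence of length 2. Since dp[8][7] = 2, nothing longer is possible.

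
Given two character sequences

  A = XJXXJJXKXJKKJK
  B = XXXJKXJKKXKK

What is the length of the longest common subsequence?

One common subsequence of length 10: X at A[1]=B[1]; then X at A[3]=B[2]; then X at A[4]=B[3]; then J at A[6]=B[4]; then K at A[8]=B[5]; then X at A[9]=B[6]; then J at A[10]=B[7]; then K at A[11]=B[9]; then K at A[12]=B[11]; then K at A[14]=B[12], and the DP table's final entry dp[14][12] is also 10, so no common subsequence is longer.

10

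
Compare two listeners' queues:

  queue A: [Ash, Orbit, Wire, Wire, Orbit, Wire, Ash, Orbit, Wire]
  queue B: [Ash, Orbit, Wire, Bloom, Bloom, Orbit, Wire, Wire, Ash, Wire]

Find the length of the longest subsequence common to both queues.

7

Match Ash [1,1] → Orbit [2,2] → Wire [3,3] → Wire [4,7] → Wire [6,8] → Ash [7,9] → Wire [9,10] — 7 songs in the same relative order in both. Since dp[9][10] = 7, nothing longer is possible.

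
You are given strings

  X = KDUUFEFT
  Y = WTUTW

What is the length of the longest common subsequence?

2

Taking U [4,3] → T [8,4] gives a common subsequence of length 2. The LCS DP gives dp[8][5] = 2, so this is optimal.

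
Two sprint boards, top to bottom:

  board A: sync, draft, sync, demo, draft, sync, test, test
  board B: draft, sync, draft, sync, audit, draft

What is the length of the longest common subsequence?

Taking sync [1,2], then draft [2,3], then sync [3,4], then draft [5,6] gives a common subsequence of length 4, and the DP table's final entry dp[8][6] is also 4, so no common subsequence is longer.

4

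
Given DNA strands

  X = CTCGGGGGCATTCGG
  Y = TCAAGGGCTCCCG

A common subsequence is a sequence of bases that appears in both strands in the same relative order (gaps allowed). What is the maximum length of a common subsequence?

9

Match T (X #2, Y #1) → C (X #3, Y #2) → G (X #6, Y #5) → G (X #7, Y #6) → G (X #8, Y #7) → C (X #9, Y #8) → T (X #11, Y #9) → C (X #13, Y #12) → G (X #15, Y #13) — 9 bases in the same relative order in both, and the DP table's final entry dp[15][13] is also 9, so no common subsequence is longer.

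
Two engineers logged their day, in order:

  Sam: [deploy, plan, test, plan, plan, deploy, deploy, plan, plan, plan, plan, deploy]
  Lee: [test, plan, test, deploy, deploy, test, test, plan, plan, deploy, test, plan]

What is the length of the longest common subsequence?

Match plan [2,2]; then test [3,3]; then deploy [6,4]; then deploy [7,5]; then plan [8,8]; then plan [9,9]; then plan [11,12] — 7 tasks in the same relative order in both. dp[12][12] = 7 confirms this is the maximum.

7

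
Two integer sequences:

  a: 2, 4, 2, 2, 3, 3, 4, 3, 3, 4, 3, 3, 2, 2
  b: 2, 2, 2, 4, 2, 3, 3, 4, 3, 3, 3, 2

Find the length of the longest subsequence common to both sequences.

One common subsequence of length 10: 2 (a #1, b #3); then 4 (a #2, b #4); then 2 (a #4, b #5); then 3 (a #5, b #6); then 3 (a #6, b #7); then 4 (a #7, b #8); then 3 (a #9, b #9); then 3 (a #11, b #10); then 3 (a #12, b #11); then 2 (a #14, b #12). dp[14][12] = 10 confirms this is the maximum.

10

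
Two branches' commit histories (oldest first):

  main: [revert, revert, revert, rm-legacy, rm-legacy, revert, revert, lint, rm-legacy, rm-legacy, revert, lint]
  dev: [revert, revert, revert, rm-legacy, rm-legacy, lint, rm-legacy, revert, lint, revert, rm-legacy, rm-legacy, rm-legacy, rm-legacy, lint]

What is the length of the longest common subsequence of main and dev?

10

Match revert [1,1] → revert [2,2] → revert [3,3] → rm-legacy [4,5] → rm-legacy [5,7] → revert [6,8] → revert [7,10] → rm-legacy [9,13] → rm-legacy [10,14] → lint [12,15] — 10 commits in the same relative order in both, and the DP table's final entry dp[12][15] is also 10, so no common subsequence is longer.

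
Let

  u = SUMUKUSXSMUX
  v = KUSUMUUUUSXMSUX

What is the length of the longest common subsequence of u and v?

10

Taking S [1,3], then U [2,4], then M [3,5], then U [4,8], then U [6,9], then S [7,10], then X [8,11], then S [9,13], then U [11,14], then X [12,15] gives a common subsequence of length 10. Since dp[12][15] = 10, nothing longer is possible.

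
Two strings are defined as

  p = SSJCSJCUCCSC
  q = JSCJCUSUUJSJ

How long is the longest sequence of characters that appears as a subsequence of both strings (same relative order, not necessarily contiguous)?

Let dp[i][j] be the LCS length of the first i characters of p and the first j characters of q. dp[i][j] = dp[i-1][j-1]+1 when the i-th and j-th characters match, else max(dp[i-1][j], dp[i][j-1]).
    ·  J  S  C  J  C  U  S  U  U  J  S  J
 ·  0  0  0  0  0  0  0  0  0  0  0  0  0
 S  0  0  1  1  1  1  1  1  1  1  1  1  1
 S  0  0  1  1  1  1  1  2  2  2  2  2  2
 J  0  1  1  1  2  2  2  2  2  2  3  3  3
 C  0  1  1  2  2  3  3  3  3  3  3  3  3
 S  0  1  2  2  2  3  3  4  4  4  4  4  4
 J  0  1  2  2  3  3  3  4  4  4  5  5  5
 C  0  1  2  3  3  4  4  4  4  4  5  5  5
 U  0  1  2  3  3  4  5  5  5  5  5  5  5
 C  0  1  2  3  3  4  5  5  5  5  5  5  5
 C  0  1  2  3  3  4  5  5  5  5  5  5  5
 S  0  1  2  3  3  4  5  6  6  6  6  6  6
 C  0  1  2  3  3  4  5  6  6  6  6  6  6
dp[12][12] = 6. One LCS (by backtracking along matches): SJCSJS.

6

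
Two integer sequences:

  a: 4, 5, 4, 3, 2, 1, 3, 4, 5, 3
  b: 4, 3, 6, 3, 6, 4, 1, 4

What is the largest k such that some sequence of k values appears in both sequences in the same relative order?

Let dp[i][j] be the LCS length of the first i values of a and the first j values of b. dp[i][j] = dp[i-1][j-1]+1 when the i-th and j-th values match, else max(dp[i-1][j], dp[i][j-1]).
    ·  4  3  6  3  6  4  1  4
 ·  0  0  0  0  0  0  0  0  0
 4  0  1  1  1  1  1  1  1  1
 5  0  1  1  1  1  1  1  1  1
 4  0  1  1  1  1  1  2  2  2
 3  0  1  2  2  2  2  2  2  2
 2  0  1  2  2  2  2  2  2  2
 1  0  1  2  2  2  2  2  3  3
 3  0  1  2  2  3  3  3  3  3
 4  0  1  2  2  3  3  4  4  4
 5  0  1  2  2  3  3  4  4  4
 3  0  1  2  2  3  3  4  4  4
dp[10][8] = 4. One LCS (by backtracking along matches): 4, 4, 1, 4.

4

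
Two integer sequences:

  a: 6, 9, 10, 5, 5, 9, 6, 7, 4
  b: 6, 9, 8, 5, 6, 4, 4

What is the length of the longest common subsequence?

Let dp[i][j] be the LCS length of the first i values of a and the first j values of b. dp[i][j] = dp[i-1][j-1]+1 when the i-th and j-th values match, else max(dp[i-1][j], dp[i][j-1]).
    ·  6  9  8  5  6  4  4
 ·  0  0  0  0  0  0  0  0
 6  0  1  1  1  1  1  1  1
 9  0  1  2  2  2  2  2  2
10  0  1  2  2  2  2  2  2
 5  0  1  2  2  3  3  3  3
 5  0  1  2  2  3  3  3  3
 9  0  1  2  2  3  3  3  3
 6  0  1  2  2  3  4  4  4
 7  0  1  2  2  3  4  4  4
 4  0  1  2  2  3  4  5  5
dp[9][7] = 5. One LCS (by backtracking along matches): 6, 9, 5, 6, 4.

5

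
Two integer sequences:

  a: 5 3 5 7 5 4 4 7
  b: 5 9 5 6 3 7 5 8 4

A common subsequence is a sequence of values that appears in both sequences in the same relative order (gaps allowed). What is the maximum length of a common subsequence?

Let dp[i][j] be the LCS length of the first i values of a and the first j values of b. dp[i][j] = dp[i-1][j-1]+1 when the i-th and j-th values match, else max(dp[i-1][j], dp[i][j-1]).
    ·  5  9  5  6  3  7  5  8  4
 ·  0  0  0  0  0  0  0  0  0  0
 5  0  1  1  1  1  1  1  1  1  1
 3  0  1  1  1  1  2  2  2  2  2
 5  0  1  1  2  2  2  2  3  3  3
 7  0  1  1  2  2  2  3  3  3  3
 5  0  1  1  2  2  2  3  4  4  4
 4  0  1  1  2  2  2  3  4  4  5
 4  0  1  1  2  2  2  3  4  4  5
 7  0  1  1  2  2  2  3  4  4  5
dp[8][9] = 5. One LCS (by backtracking along matches): 5, 3, 7, 5, 4.

5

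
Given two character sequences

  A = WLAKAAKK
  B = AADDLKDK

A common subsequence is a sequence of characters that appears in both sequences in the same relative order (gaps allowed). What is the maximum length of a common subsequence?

One common subsequence of length 4: A at A[3]=B[1], then A at A[5]=B[2], then K at A[7]=B[6], then K at A[8]=B[8]. The LCS DP gives dp[8][8] = 4, so this is optimal.

4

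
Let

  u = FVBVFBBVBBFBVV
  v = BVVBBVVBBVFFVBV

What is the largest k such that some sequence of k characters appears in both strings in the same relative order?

Match V [2,2]; then V [4,3]; then B [6,4]; then B [7,5]; then V [8,7]; then B [9,8]; then B [10,9]; then F [11,12]; then B [12,14]; then V [14,15] — 10 characters in the same relative order in both. The LCS DP gives dp[14][15] = 10, so this is optimal.

10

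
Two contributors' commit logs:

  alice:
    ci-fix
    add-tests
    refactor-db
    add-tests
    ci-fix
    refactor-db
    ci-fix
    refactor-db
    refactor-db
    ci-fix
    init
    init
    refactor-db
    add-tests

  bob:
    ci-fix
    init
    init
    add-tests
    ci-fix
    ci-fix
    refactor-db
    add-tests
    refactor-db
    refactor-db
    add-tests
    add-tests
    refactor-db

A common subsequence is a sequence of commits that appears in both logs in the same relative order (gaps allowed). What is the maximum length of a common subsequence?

8

Taking ci-fix at alice[1]=bob[1] → add-tests at alice[4]=bob[4] → ci-fix at alice[5]=bob[5] → ci-fix at alice[7]=bob[6] → refactor-db at alice[8]=bob[7] → refactor-db at alice[9]=bob[9] → refactor-db at alice[13]=bob[10] → add-tests at alice[14]=bob[12] gives a common subsequence of length 8. Since dp[14][13] = 8, nothing longer is possible.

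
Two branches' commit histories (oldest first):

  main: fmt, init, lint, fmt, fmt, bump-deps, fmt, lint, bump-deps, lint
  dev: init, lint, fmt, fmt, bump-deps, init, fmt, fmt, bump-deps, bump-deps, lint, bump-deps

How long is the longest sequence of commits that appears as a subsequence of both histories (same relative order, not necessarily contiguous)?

One common subsequence of length 8: init at main[2]=dev[1], then lint at main[3]=dev[2], then fmt at main[4]=dev[3], then fmt at main[5]=dev[4], then bump-deps at main[6]=dev[5], then fmt at main[7]=dev[8], then lint at main[8]=dev[11], then bump-deps at main[9]=dev[12]. dp[10][12] = 8 confirms this is the maximum.

8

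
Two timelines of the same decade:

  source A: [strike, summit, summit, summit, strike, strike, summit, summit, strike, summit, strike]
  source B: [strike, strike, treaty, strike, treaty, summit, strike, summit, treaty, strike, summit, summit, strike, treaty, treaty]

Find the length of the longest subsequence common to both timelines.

One common subsequence of length 8: strike [1,1], then strike [5,2], then strike [6,4], then summit [7,6], then summit [8,8], then strike [9,10], then summit [10,12], then strike [11,13]. Since dp[11][15] = 8, nothing longer is possible.

8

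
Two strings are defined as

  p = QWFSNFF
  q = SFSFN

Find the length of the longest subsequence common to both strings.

Taking F at p[3]=q[2], then S at p[4]=q[3], then N at p[5]=q[5] gives a common subsequence of length 3. The LCS DP gives dp[7][5] = 3, so this is optimal.

3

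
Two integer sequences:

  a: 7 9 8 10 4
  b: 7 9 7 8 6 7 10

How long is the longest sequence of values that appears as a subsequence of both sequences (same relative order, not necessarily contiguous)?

Pick 7 at a[1]=b[1]; then 9 at a[2]=b[2]; then 8 at a[3]=b[4]; then 10 at a[4]=b[7]; all 4 values appear in both, in order. Since dp[5][7] = 4, nothing longer is possible.

4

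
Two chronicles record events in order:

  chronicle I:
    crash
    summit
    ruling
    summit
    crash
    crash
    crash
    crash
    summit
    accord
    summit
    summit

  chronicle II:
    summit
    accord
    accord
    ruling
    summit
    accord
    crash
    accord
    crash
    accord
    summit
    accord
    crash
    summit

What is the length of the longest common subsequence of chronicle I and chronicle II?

8

Pick summit [2,1] → ruling [3,4] → summit [4,5] → crash [5,7] → crash [6,9] → summit [9,11] → accord [10,12] → summit [12,14]; all 8 events appear in both, in order. dp[12][14] = 8 confirms this is the maximum.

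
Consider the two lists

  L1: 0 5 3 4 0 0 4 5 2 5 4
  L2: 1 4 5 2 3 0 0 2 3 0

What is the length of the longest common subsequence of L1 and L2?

Match 5 at L1[2]=L2[3], then 3 at L1[3]=L2[5], then 0 at L1[5]=L2[6], then 0 at L1[6]=L2[7], then 2 at L1[9]=L2[8] — 5 values in the same relative order in both, and the DP table's final entry dp[11][10] is also 5, so no common subsequence is longer.

5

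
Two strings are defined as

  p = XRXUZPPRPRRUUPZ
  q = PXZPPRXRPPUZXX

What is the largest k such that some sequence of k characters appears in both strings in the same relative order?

8

Match X at p[3]=q[2], then Z at p[5]=q[3], then P at p[6]=q[4], then P at p[7]=q[5], then R at p[8]=q[8], then P at p[9]=q[10], then U at p[13]=q[11], then Z at p[15]=q[12] — 8 characters in the same relative order in both, and the DP table's final entry dp[15][14] is also 8, so no common subsequence is longer.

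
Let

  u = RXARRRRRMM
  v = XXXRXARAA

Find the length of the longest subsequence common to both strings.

4

Let dp[i][j] be the LCS length of the first i characters of u and the first j characters of v. dp[i][j] = dp[i-1][j-1]+1 when the i-th and j-th characters match, else max(dp[i-1][j], dp[i][j-1]).
    ·  X  X  X  R  X  A  R  A  A
 ·  0  0  0  0  0  0  0  0  0  0
 R  0  0  0  0  1  1  1  1  1  1
 X  0  1  1  1  1  2  2  2  2  2
 A  0  1  1  1  1  2  3  3  3  3
 R  0  1  1  1  2  2  3  4  4  4
 R  0  1  1  1  2  2  3  4  4  4
 R  0  1  1  1  2  2  3  4  4  4
 R  0  1  1  1  2  2  3  4  4  4
 R  0  1  1  1  2  2  3  4  4  4
 M  0  1  1  1  2  2  3  4  4  4
 M  0  1  1  1  2  2  3  4  4  4
dp[10][9] = 4. One LCS (by backtracking along matches): RXAR.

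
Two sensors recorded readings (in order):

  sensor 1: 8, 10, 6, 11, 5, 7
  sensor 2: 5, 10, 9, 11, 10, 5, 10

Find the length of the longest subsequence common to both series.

Pick 10 [2,2] → 11 [4,4] → 5 [5,6]; all 3 values appear in both, in order. Since dp[6][7] = 3, nothing longer is possible.

3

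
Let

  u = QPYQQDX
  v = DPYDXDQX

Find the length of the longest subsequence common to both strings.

4

Let dp[i][j] be the LCS length of the first i characters of u and the first j characters of v. dp[i][j] = dp[i-1][j-1]+1 when the i-th and j-th characters match, else max(dp[i-1][j], dp[i][j-1]).
    ·  D  P  Y  D  X  D  Q  X
 ·  0  0  0  0  0  0  0  0  0
 Q  0  0  0  0  0  0  0  1  1
 P  0  0  1  1  1  1  1  1  1
 Y  0  0  1  2  2  2  2  2  2
 Q  0  0  1  2  2  2  2  3  3
 Q  0  0  1  2  2  2  2  3  3
 D  0  1  1  2  3  3  3  3  3
 X  0  1  1  2  3  4  4  4  4
dp[7][8] = 4. One LCS (by backtracking along matches): PYQX.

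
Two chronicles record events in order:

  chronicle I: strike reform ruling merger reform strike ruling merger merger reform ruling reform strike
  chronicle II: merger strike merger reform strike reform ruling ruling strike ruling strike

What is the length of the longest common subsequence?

7

One common subsequence of length 7: strike [1,2] → merger [4,3] → reform [5,4] → strike [6,5] → ruling [7,8] → ruling [11,10] → strike [13,11]. The LCS DP gives dp[13][11] = 7, so this is optimal.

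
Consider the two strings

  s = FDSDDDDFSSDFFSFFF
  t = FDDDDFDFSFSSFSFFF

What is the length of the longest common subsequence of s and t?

14

Pick F (s #1, t #1), then D (s #2, t #2), then D (s #4, t #3), then D (s #5, t #4), then D (s #6, t #5), then D (s #7, t #7), then F (s #8, t #10), then S (s #9, t #11), then S (s #10, t #12), then F (s #13, t #13), then S (s #14, t #14), then F (s #15, t #15), then F (s #16, t #16), then F (s #17, t #17); all 14 characters appear in both, in order. dp[17][17] = 14 confirms this is the maximum.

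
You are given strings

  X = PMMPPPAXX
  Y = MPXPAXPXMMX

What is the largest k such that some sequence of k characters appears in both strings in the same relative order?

Let dp[i][j] be the LCS length of the first i characters of X and the first j characters of Y. dp[i][j] = dp[i-1][j-1]+1 when the i-th and j-th characters match, else max(dp[i-1][j], dp[i][j-1]).
    ·  M  P  X  P  A  X  P  X  M  M  X
 ·  0  0  0  0  0  0  0  0  0  0  0  0
 P  0  0  1  1  1  1  1  1  1  1  1  1
 M  0  1  1  1  1  1  1  1  1  2  2  2
 M  0  1  1  1  1  1  1  1  1  2  3  3
 P  0  1  2  2  2  2  2  2  2  2  3  3
 P  0  1  2  2  3  3  3  3  3  3  3  3
 P  0  1  2  2  3  3  3  4  4  4  4  4
 A  0  1  2  2  3  4  4  4  4  4  4  4
 X  0  1  2  3  3  4  5  5  5  5  5  5
 X  0  1  2  3  3  4  5  5  6  6  6  6
dp[9][11] = 6. One LCS (by backtracking along matches): MPPPXX.

6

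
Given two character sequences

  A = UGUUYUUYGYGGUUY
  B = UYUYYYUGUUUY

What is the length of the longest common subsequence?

9

Match U (A #1, B #1), then U (A #4, B #3), then Y (A #5, B #4), then Y (A #8, B #5), then Y (A #10, B #6), then G (A #11, B #8), then U (A #13, B #10), then U (A #14, B #11), then Y (A #15, B #12) — 9 characters in the same relative order in both. The LCS DP gives dp[15][12] = 9, so this is optimal.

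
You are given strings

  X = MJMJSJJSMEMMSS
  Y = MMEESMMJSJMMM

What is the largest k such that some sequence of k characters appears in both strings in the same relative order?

8

Match M (X #1, Y #6), M (X #3, Y #7), J (X #4, Y #8), S (X #5, Y #9), J (X #7, Y #10), M (X #9, Y #11), M (X #11, Y #12), M (X #12, Y #13) — 8 characters in the same relative order in both. Since dp[14][13] = 8, nothing longer is possible.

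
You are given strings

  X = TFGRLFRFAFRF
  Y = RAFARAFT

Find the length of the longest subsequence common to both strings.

Pick R [4,1], F [6,3], R [7,5], A [9,6], F [10,7]; all 5 characters appear in both, in order, and the DP table's final entry dp[12][8] is also 5, so no common subsequence is longer.

5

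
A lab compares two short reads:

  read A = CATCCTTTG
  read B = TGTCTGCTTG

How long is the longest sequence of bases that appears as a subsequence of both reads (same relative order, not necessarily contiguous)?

6

Let dp[i][j] be the LCS length of the first i bases of read A and the first j bases of read B. dp[i][j] = dp[i-1][j-1]+1 when the i-th and j-th bases match, else max(dp[i-1][j], dp[i][j-1]).
    ·  T  G  T  C  T  G  C  T  T  G
 ·  0  0  0  0  0  0  0  0  0  0  0
 C  0  0  0  0  1  1  1  1  1  1  1
 A  0  0  0  0  1  1  1  1  1  1  1
 T  0  1  1  1  1  2  2  2  2  2  2
 C  0  1  1  1  2  2  2  3  3  3  3
 C  0  1  1  1  2  2  2  3  3  3  3
 T  0  1  1  2  2  3  3  3  4  4  4
 T  0  1  1  2  2  3  3  3  4  5  5
 T  0  1  1  2  2  3  3  3  4  5  5
 G  0  1  2  2  2  3  4  4  4  5  6
dp[9][10] = 6. One LCS (by backtracking along matches): CTCTTG.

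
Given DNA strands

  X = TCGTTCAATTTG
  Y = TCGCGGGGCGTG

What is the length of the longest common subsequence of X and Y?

6

Let dp[i][j] be the LCS length of the first i bases of X and the first j bases of Y. dp[i][j] = dp[i-1][j-1]+1 when the i-th and j-th bases match, else max(dp[i-1][j], dp[i][j-1]).
    ·  T  C  G  C  G  G  G  G  C  G  T  G
 ·  0  0  0  0  0  0  0  0  0  0  0  0  0
 T  0  1  1  1  1  1  1  1  1  1  1  1  1
 C  0  1  2  2  2  2  2  2  2  2  2  2  2
 G  0  1  2  3  3  3  3  3  3  3  3  3  3
 T  0  1  2  3  3  3  3  3  3  3  3  4  4
 T  0  1  2  3  3  3  3  3  3  3  3  4  4
 C  0  1  2  3  4  4  4  4  4  4  4  4  4
 A  0  1  2  3  4  4  4  4  4  4  4  4  4
 A  0  1  2  3  4  4  4  4  4  4  4  4  4
 T  0  1  2  3  4  4  4  4  4  4  4  5  5
 T  0  1  2  3  4  4  4  4  4  4  4  5  5
 T  0  1  2  3  4  4  4  4  4  4  4  5  5
 G  0  1  2  3  4  5  5  5  5  5  5  5  6
dp[12][12] = 6. One LCS (by backtracking along matches): TCGCTG.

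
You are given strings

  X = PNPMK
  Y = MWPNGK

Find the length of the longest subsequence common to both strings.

3

Taking P (X #1, Y #3), then N (X #2, Y #4), then K (X #5, Y #6) gives a common subsequence of length 3. dp[5][6] = 3 confirms this is the maximum.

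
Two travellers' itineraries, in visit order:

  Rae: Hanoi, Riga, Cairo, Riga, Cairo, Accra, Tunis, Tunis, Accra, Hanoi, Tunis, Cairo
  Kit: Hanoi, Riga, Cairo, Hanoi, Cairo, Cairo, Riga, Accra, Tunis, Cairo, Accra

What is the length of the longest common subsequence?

7

One common subsequence of length 7: Hanoi (Rae #1, Kit #1); then Riga (Rae #2, Kit #2); then Cairo (Rae #3, Kit #6); then Riga (Rae #4, Kit #7); then Accra (Rae #6, Kit #8); then Tunis (Rae #7, Kit #9); then Accra (Rae #9, Kit #11), and the DP table's final entry dp[12][11] is also 7, so no common subsequence is longer.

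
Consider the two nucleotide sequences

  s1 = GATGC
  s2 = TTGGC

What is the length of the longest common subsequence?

3

Let dp[i][j] be the LCS length of the first i bases of s1 and the first j bases of s2. dp[i][j] = dp[i-1][j-1]+1 when the i-th and j-th bases match, else max(dp[i-1][j], dp[i][j-1]).
    ·  T  T  G  G  C
 ·  0  0  0  0  0  0
 G  0  0  0  1  1  1
 A  0  0  0  1  1  1
 T  0  1  1  1  1  1
 G  0  1  1  2  2  2
 C  0  1  1  2  2  3
dp[5][5] = 3. One LCS (by backtracking along matches): GGC.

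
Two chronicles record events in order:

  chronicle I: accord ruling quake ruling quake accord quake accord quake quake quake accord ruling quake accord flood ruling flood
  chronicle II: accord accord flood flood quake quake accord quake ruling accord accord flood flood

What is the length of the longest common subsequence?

9

One common subsequence of length 9: accord [1,2] → quake [3,5] → quake [5,6] → accord [6,7] → quake [7,8] → accord [12,10] → accord [15,11] → flood [16,12] → flood [18,13]. The LCS DP gives dp[18][13] = 9, so this is optimal.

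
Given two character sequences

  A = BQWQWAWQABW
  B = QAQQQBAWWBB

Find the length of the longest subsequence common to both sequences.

Match Q at A[2]=B[4], Q at A[4]=B[5], W at A[5]=B[8], W at A[7]=B[9], B at A[10]=B[11] — 5 characters in the same relative order in both. Since dp[11][11] = 5, nothing longer is possible.

5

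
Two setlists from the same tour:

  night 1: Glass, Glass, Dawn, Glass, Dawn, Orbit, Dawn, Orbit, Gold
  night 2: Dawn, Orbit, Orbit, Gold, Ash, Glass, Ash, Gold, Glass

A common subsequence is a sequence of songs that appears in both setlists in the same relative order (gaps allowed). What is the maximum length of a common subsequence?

Match Dawn at night 1[5]=night 2[1]; then Orbit at night 1[6]=night 2[2]; then Orbit at night 1[8]=night 2[3]; then Gold at night 1[9]=night 2[8] — 4 songs in the same relative order in both. Since dp[9][9] = 4, nothing longer is possible.

4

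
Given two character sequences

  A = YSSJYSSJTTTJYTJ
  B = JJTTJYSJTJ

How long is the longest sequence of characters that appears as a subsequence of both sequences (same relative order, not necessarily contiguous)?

8

Pick J (A #4, B #1); then J (A #8, B #2); then T (A #10, B #3); then T (A #11, B #4); then J (A #12, B #5); then Y (A #13, B #6); then T (A #14, B #9); then J (A #15, B #10); all 8 characters appear in both, in order. The LCS DP gives dp[15][10] = 8, so this is optimal.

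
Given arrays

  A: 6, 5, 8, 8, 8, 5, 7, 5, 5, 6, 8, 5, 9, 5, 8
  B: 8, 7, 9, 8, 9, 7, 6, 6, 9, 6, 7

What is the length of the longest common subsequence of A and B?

Match 8 (A #3, B #1), 8 (A #4, B #4), 7 (A #7, B #6), 6 (A #10, B #8), 9 (A #13, B #9) — 5 values in the same relative order in both. dp[15][11] = 5 confirms this is the maximum.

5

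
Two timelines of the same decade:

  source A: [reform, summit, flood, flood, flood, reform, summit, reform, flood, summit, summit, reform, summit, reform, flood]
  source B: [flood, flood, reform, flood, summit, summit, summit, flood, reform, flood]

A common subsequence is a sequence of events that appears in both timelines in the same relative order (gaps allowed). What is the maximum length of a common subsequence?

Pick flood at source A[4]=source B[1] → flood at source A[5]=source B[2] → reform at source A[8]=source B[3] → flood at source A[9]=source B[4] → summit at source A[10]=source B[5] → summit at source A[11]=source B[6] → summit at source A[13]=source B[7] → reform at source A[14]=source B[9] → flood at source A[15]=source B[10]; all 9 events appear in both, in order. Since dp[15][10] = 9, nothing longer is possible.

9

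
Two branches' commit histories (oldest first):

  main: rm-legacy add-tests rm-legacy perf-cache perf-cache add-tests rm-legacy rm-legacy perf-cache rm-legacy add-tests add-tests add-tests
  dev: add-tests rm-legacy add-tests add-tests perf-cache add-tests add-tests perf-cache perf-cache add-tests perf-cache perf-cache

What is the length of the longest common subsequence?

Pick rm-legacy at main[1]=dev[2] → add-tests at main[2]=dev[3] → add-tests at main[6]=dev[4] → perf-cache at main[9]=dev[5] → add-tests at main[11]=dev[6] → add-tests at main[12]=dev[7] → add-tests at main[13]=dev[10]; all 7 commits appear in both, in order. The LCS DP gives dp[13][12] = 7, so this is optimal.

7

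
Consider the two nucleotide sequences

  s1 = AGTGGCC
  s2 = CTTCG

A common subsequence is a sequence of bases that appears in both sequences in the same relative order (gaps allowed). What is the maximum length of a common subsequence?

2

Pick T (s1 #3, s2 #3), G (s1 #5, s2 #5); all 2 bases appear in both, in order. dp[7][5] = 2 confirms this is the maximum.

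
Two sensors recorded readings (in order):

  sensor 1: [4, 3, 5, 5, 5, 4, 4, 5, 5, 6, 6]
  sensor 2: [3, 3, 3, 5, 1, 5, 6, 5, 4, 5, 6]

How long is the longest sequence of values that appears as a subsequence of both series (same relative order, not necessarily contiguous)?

7

Match 3 (sensor 1 #2, sensor 2 #3); then 5 (sensor 1 #3, sensor 2 #4); then 5 (sensor 1 #4, sensor 2 #6); then 5 (sensor 1 #5, sensor 2 #8); then 4 (sensor 1 #7, sensor 2 #9); then 5 (sensor 1 #9, sensor 2 #10); then 6 (sensor 1 #11, sensor 2 #11) — 7 values in the same relative order in both. dp[11][11] = 7 confirms this is the maximum.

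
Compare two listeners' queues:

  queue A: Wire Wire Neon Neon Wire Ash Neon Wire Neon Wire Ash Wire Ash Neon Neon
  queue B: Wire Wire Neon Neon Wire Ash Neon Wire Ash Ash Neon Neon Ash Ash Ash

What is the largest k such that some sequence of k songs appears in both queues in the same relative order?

12

Taking Wire (queue A #1, queue B #1), then Wire (queue A #2, queue B #2), then Neon (queue A #3, queue B #3), then Neon (queue A #4, queue B #4), then Wire (queue A #5, queue B #5), then Ash (queue A #6, queue B #6), then Neon (queue A #9, queue B #7), then Wire (queue A #10, queue B #8), then Ash (queue A #11, queue B #9), then Ash (queue A #13, queue B #10), then Neon (queue A #14, queue B #11), then Neon (queue A #15, queue B #12) gives a common subsequence of length 12. dp[15][15] = 12 confirms this is the maximum.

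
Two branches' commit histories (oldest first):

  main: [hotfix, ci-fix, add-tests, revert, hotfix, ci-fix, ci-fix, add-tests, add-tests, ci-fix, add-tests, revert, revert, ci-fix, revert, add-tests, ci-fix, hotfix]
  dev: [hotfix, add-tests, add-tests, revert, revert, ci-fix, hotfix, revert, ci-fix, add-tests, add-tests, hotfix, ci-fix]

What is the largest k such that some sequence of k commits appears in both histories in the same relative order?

9

One common subsequence of length 9: hotfix [5,1] → add-tests [9,2] → add-tests [11,3] → revert [12,4] → revert [13,5] → ci-fix [14,6] → revert [15,8] → add-tests [16,11] → ci-fix [17,13]. Since dp[18][13] = 9, nothing longer is possible.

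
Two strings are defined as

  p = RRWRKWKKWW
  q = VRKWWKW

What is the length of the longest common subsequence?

Taking R at p[1]=q[2], W at p[3]=q[4], W at p[6]=q[5], K at p[8]=q[6], W at p[10]=q[7] gives a common subsequence of length 5, and the DP table's final entry dp[10][7] is also 5, so no common subsequence is longer.

5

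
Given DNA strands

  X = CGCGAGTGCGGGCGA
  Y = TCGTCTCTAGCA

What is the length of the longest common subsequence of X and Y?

Match C (X #1, Y #2) → G (X #2, Y #3) → C (X #3, Y #5) → T (X #7, Y #6) → C (X #9, Y #7) → G (X #12, Y #10) → C (X #13, Y #11) → A (X #15, Y #12) — 8 bases in the same relative order in both. dp[15][12] = 8 confirms this is the maximum.

8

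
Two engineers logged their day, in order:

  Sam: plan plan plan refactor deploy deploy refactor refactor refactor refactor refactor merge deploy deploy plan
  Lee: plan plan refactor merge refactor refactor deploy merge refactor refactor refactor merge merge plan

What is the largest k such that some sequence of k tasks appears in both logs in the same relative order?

Taking plan (Sam #2, Lee #1), plan (Sam #3, Lee #2), refactor (Sam #4, Lee #3), refactor (Sam #7, Lee #5), refactor (Sam #8, Lee #6), refactor (Sam #9, Lee #9), refactor (Sam #10, Lee #10), refactor (Sam #11, Lee #11), merge (Sam #12, Lee #13), plan (Sam #15, Lee #14) gives a common subsequence of length 10. Since dp[15][14] = 10, nothing longer is possible.

10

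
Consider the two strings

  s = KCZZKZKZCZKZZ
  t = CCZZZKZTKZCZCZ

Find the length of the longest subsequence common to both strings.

10

Match C [2,2], then Z [3,4], then Z [4,5], then K [5,6], then Z [6,7], then K [7,9], then Z [8,10], then C [9,11], then Z [10,12], then Z [13,14] — 10 characters in the same relative order in both. The LCS DP gives dp[13][14] = 10, so this is optimal.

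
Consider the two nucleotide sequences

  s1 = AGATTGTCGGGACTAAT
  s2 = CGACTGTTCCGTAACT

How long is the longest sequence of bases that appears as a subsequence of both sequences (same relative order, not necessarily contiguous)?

One common subsequence of length 11: G [2,2], then A [3,3], then T [4,5], then T [5,7], then T [7,8], then C [8,10], then G [11,11], then T [14,12], then A [15,13], then A [16,14], then T [17,16]. dp[17][16] = 11 confirms this is the maximum.

11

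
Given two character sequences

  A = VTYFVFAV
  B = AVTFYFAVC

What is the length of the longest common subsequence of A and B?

6

Let dp[i][j] be the LCS length of the first i characters of A and the first j characters of B. dp[i][j] = dp[i-1][j-1]+1 when the i-th and j-th characters match, else max(dp[i-1][j], dp[i][j-1]).
    ·  A  V  T  F  Y  F  A  V  C
 ·  0  0  0  0  0  0  0  0  0  0
 V  0  0  1  1  1  1  1  1  1  1
 T  0  0  1  2  2  2  2  2  2  2
 Y  0  0  1  2  2  3  3  3  3  3
 F  0  0  1  2  3  3  4  4  4  4
 V  0  0  1  2  3  3  4  4  5  5
 F  0  0  1  2  3  3  4  4  5  5
 A  0  1  1  2  3  3  4  5  5  5
 V  0  1  2  2  3  3  4  5  6  6
dp[8][9] = 6. One LCS (by backtracking along matches): VTYFAV.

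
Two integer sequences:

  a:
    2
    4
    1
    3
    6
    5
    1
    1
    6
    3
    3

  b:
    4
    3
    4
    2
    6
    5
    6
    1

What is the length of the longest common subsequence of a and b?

Taking 4 at a[2]=b[1], 3 at a[4]=b[2], 6 at a[5]=b[5], 5 at a[6]=b[6], 1 at a[8]=b[8] gives a common subsequence of length 5, and the DP table's final entry dp[11][8] is also 5, so no common subsequence is longer.

5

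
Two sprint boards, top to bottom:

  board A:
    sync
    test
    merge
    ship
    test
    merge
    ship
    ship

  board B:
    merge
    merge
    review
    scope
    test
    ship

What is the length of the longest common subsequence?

One common subsequence of length 3: merge at board A[3]=board B[2], then test at board A[5]=board B[5], then ship at board A[8]=board B[6]. Since dp[8][6] = 3, nothing longer is possible.

3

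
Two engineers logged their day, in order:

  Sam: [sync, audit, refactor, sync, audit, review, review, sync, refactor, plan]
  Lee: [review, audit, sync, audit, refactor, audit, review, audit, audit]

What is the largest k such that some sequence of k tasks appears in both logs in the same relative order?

5

Taking sync (Sam #1, Lee #3); then audit (Sam #2, Lee #4); then refactor (Sam #3, Lee #5); then audit (Sam #5, Lee #6); then review (Sam #6, Lee #7) gives a common subsequence of length 5. Since dp[10][9] = 5, nothing longer is possible.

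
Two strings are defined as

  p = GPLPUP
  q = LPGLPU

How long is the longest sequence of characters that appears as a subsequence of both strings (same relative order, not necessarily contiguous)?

4

Let dp[i][j] be the LCS length of the first i characters of p and the first j characters of q. dp[i][j] = dp[i-1][j-1]+1 when the i-th and j-th characters match, else max(dp[i-1][j], dp[i][j-1]).
    ·  L  P  G  L  P  U
 ·  0  0  0  0  0  0  0
 G  0  0  0  1  1  1  1
 P  0  0  1  1  1  2  2
 L  0  1  1  1  2  2  2
 P  0  1  2  2  2  3  3
 U  0  1  2  2  2  3  4
 P  0  1  2  2  2  3  4
dp[6][6] = 4. One LCS (by backtracking along matches): GLPU.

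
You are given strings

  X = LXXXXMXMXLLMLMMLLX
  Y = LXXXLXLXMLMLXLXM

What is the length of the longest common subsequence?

Taking L (X #1, Y #1), then X (X #2, Y #2), then X (X #3, Y #3), then X (X #4, Y #4), then X (X #5, Y #6), then X (X #7, Y #8), then M (X #8, Y #9), then L (X #11, Y #10), then M (X #12, Y #11), then L (X #13, Y #12), then L (X #17, Y #14), then X (X #18, Y #15) gives a common subsequence of length 12. The LCS DP gives dp[18][16] = 12, so this is optimal.

12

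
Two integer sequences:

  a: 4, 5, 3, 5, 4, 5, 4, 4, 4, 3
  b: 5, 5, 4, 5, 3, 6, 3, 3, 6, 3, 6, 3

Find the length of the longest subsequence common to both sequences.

5

Taking 5 [2,1], 5 [4,2], 4 [5,3], 5 [6,4], 3 [10,12] gives a common subsequence of length 5. dp[10][12] = 5 confirms this is the maximum.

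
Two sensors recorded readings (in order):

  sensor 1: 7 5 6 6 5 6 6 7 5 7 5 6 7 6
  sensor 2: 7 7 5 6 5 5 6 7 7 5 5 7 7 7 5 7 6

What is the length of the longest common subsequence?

Taking 7 at sensor 1[1]=sensor 2[2], 5 at sensor 1[2]=sensor 2[3], 6 at sensor 1[3]=sensor 2[4], 5 at sensor 1[5]=sensor 2[6], 6 at sensor 1[6]=sensor 2[7], 7 at sensor 1[8]=sensor 2[9], 5 at sensor 1[9]=sensor 2[11], 7 at sensor 1[10]=sensor 2[14], 5 at sensor 1[11]=sensor 2[15], 7 at sensor 1[13]=sensor 2[16], 6 at sensor 1[14]=sensor 2[17] gives a common subsequence of length 11, and the DP table's final entry dp[14][17] is also 11, so no common subsequence is longer.

11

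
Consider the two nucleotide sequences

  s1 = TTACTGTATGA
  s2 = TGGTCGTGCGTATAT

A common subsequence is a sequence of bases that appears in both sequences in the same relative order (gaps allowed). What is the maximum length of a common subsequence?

9

One common subsequence of length 9: T (s1 #1, s2 #1) → T (s1 #2, s2 #4) → C (s1 #4, s2 #5) → T (s1 #5, s2 #7) → G (s1 #6, s2 #10) → T (s1 #7, s2 #11) → A (s1 #8, s2 #12) → T (s1 #9, s2 #13) → A (s1 #11, s2 #14), and the DP table's final entry dp[11][15] is also 9, so no common subsequence is longer.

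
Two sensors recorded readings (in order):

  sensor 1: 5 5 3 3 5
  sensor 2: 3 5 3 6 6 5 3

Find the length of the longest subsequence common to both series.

3

Let dp[i][j] be the LCS length of the first i values of sensor 1 and the first j values of sensor 2. dp[i][j] = dp[i-1][j-1]+1 when the i-th and j-th values match, else max(dp[i-1][j], dp[i][j-1]).
    ·  3  5  3  6  6  5  3
 ·  0  0  0  0  0  0  0  0
 5  0  0  1  1  1  1  1  1
 5  0  0  1  1  1  1  2  2
 3  0  1  1  2  2  2  2  3
 3  0  1  1  2  2  2  2  3
 5  0  1  2  2  2  2  3  3
dp[5][7] = 3. One LCS (by backtracking along matches): 5, 5, 3.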